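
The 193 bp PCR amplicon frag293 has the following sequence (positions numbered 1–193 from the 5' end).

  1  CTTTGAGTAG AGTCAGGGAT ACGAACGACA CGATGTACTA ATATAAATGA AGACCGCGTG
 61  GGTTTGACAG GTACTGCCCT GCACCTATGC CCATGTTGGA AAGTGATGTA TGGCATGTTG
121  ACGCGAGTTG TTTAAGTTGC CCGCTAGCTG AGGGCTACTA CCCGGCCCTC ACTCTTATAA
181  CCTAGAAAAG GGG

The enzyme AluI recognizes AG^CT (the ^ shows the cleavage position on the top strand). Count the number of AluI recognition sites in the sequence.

AGCT occurs starting at position 146.
AluI cuts at 1 site.

1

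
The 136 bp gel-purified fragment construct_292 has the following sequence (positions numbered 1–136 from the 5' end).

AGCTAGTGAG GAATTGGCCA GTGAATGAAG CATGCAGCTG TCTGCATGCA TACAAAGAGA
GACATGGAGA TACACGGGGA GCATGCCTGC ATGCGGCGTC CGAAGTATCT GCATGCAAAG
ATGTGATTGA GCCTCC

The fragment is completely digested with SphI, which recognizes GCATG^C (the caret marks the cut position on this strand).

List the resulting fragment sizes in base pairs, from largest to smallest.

SphI sites (GCATGC) start at positions 30, 44, 81, 89, 111.
SphI cuts after base 5 of each site (before the last base), so after positions 34, 48, 85, 93, 115.
Linear molecule, 5 cuts → 6 fragments:
  1–34 → 34 bp
  35–48 → 14 bp
  49–85 → 37 bp
  86–93 → 8 bp
  94–115 → 22 bp
  116–136 → 21 bp
Sorted largest to smallest: 37, 34, 22, 21, 14, 8 bp.

37, 34, 22, 21, 14, 8 bp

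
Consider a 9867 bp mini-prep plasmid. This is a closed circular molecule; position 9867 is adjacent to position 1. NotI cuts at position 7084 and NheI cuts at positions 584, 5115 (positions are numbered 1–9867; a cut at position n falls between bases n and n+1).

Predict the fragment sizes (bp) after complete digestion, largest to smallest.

4531, 3367, 1969 bp

Combined cut positions (sorted): 584, 5115, 7084.
Circular molecule, 3 cuts → 3 fragments:
  5115 − 584 = 4531 bp
  7084 − 5115 = 1969 bp
  wrap: 9867 − 7084 + 584 = 3367 bp
Sorted largest to smallest: 4531, 3367, 1969 bp.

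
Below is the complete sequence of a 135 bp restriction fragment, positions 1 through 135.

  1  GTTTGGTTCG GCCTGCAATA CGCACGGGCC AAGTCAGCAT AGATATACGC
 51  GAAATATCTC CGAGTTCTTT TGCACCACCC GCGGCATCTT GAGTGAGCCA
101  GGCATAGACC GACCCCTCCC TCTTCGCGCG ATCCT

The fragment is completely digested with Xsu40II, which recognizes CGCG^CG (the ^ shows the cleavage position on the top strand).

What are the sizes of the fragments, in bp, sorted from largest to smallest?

The Xsu40II site (CGCGCG) starts at position 125.
Xsu40II cuts after base 4 of each site, so after position 128.
Linear molecule, 1 cut → 2 fragments:
  1–128 → 128 bp
  129–135 → 7 bp
Sorted largest to smallest: 128, 7 bp.

128, 7 bp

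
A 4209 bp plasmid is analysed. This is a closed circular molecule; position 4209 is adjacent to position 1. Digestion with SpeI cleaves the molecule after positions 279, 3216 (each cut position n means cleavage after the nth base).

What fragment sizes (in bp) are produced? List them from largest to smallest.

2937, 1272 bp

Circular molecule, 2 cuts → 2 fragments:
  3216 − 279 = 2937 bp
  wrap: 4209 − 3216 + 279 = 1272 bp
Sorted largest to smallest: 2937, 1272 bp.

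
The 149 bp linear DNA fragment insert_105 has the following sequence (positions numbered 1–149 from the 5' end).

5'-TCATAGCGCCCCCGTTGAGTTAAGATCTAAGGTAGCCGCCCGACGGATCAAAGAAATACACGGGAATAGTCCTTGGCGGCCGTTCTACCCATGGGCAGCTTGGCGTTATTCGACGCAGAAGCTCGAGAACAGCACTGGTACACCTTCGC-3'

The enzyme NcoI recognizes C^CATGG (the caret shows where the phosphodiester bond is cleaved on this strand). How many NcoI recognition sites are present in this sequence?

CCATGG occurs starting at position 89.
NcoI cuts at 1 site.

1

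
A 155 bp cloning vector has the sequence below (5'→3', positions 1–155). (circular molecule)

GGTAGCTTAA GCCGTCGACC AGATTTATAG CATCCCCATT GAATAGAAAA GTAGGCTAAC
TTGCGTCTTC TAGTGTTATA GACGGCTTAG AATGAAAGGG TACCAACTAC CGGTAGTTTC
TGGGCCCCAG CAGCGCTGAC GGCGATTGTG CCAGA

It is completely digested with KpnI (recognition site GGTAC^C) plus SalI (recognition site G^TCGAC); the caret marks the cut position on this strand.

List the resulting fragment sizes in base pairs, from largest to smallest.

89, 66 bp

The KpnI site (GGTACC) starts at position 99.
KpnI cuts after base 5 of each site (before the last base), so after position 103.
The SalI site (GTCGAC) starts at position 14.
SalI cuts after the first base of each site, so after position 14.
Combined cut positions: 14, 103.
Circular molecule, 2 cuts → 2 fragments:
  15–103 → 89 bp
  104–155 then 1–14 → 52 + 14 = 66 bp
Sorted largest to smallest: 89, 66 bp.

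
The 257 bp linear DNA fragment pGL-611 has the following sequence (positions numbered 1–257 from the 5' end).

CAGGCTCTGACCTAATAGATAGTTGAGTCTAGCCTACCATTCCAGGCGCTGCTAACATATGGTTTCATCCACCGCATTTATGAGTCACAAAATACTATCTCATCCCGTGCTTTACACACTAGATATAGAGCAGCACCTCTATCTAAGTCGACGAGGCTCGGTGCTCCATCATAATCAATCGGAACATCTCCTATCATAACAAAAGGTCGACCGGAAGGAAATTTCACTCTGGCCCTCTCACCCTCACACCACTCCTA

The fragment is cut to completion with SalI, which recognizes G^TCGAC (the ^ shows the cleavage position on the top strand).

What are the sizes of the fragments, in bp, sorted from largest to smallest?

147, 59, 51 bp

SalI sites (GTCGAC) start at positions 147, 206.
SalI cuts after the first base of each site, so after positions 147, 206.
Linear molecule, 2 cuts → 3 fragments:
  1–147 → 147 bp
  148–206 → 59 bp
  207–257 → 51 bp
Sorted largest to smallest: 147, 59, 51 bp.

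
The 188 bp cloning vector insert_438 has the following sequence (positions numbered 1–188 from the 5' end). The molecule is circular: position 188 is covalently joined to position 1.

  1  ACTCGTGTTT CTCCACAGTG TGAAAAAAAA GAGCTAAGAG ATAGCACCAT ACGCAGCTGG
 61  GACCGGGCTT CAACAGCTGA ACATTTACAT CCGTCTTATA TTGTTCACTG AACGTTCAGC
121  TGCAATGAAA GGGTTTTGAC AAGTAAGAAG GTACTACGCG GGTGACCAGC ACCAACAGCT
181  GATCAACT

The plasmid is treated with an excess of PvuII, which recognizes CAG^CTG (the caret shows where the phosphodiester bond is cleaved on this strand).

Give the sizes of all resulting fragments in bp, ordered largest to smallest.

PvuII sites (CAGCTG) start at positions 54, 74, 117, 176.
PvuII cuts after base 3 of each site, so after positions 56, 76, 119, 178.
Circular molecule, 4 cuts → 4 fragments:
  57–76 → 20 bp
  77–119 → 43 bp
  120–178 → 59 bp
  179–188 then 1–56 → 10 + 56 = 66 bp
Sorted largest to smallest: 66, 59, 43, 20 bp.

66, 59, 43, 20 bp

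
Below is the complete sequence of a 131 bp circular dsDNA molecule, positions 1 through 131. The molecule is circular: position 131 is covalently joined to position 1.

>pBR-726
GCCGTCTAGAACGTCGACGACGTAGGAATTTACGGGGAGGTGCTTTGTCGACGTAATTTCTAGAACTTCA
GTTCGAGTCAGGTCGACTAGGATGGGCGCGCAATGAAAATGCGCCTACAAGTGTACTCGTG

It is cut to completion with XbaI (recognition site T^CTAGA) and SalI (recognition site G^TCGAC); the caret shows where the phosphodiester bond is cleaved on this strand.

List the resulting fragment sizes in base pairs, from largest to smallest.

XbaI sites (TCTAGA) start at positions 5, 59.
XbaI cuts after the first base of each site, so after positions 5, 59.
SalI sites (GTCGAC) start at positions 13, 47, 82.
SalI cuts after the first base of each site, so after positions 13, 47, 82.
Combined cut positions: 5, 13, 47, 59, 82.
Circular molecule, 5 cuts → 5 fragments:
  6–13 → 8 bp
  14–47 → 34 bp
  48–59 → 12 bp
  60–82 → 23 bp
  83–131 then 1–5 → 49 + 5 = 54 bp
Sorted largest to smallest: 54, 34, 23, 12, 8 bp.

54, 34, 23, 12, 8 bp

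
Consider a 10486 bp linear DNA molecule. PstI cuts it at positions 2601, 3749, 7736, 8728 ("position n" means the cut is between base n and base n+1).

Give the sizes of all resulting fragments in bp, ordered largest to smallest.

3987, 2601, 1758, 1148, 992 bp

Linear molecule, 4 cuts → 5 fragments:
  2601 − 0 = 2601 bp
  3749 − 2601 = 1148 bp
  7736 − 3749 = 3987 bp
  8728 − 7736 = 992 bp
  10486 − 8728 = 1758 bp
Sorted largest to smallest: 3987, 2601, 1758, 1148, 992 bp.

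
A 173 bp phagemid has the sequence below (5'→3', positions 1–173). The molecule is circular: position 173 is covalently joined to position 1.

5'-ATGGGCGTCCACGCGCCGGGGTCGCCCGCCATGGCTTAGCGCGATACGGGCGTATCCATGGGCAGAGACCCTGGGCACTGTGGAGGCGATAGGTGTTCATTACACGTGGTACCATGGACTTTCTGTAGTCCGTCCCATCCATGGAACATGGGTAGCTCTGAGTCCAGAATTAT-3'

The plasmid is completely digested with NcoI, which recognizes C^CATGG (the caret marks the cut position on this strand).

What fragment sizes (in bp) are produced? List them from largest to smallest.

63, 56, 27, 27 bp

NcoI sites (CCATGG) start at positions 29, 56, 112, 139.
NcoI cuts after the first base of each site, so after positions 29, 56, 112, 139.
Circular molecule, 4 cuts → 4 fragments:
  30–56 → 27 bp
  57–112 → 56 bp
  113–139 → 27 bp
  140–173 then 1–29 → 34 + 29 = 63 bp
Sorted largest to smallest: 63, 56, 27, 27 bp.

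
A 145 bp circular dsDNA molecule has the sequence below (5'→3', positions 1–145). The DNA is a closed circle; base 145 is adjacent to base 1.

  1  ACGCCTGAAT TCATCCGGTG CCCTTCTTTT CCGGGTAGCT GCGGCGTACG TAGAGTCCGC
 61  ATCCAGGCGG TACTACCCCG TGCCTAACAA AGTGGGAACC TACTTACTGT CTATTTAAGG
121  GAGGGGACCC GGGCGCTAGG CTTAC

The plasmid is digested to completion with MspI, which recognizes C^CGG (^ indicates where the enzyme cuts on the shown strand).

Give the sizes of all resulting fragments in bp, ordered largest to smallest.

98, 31, 16 bp

MspI sites (CCGG) start at positions 15, 31, 129.
MspI cuts after the first base of each site, so after positions 15, 31, 129.
Circular molecule, 3 cuts → 3 fragments:
  16–31 → 16 bp
  32–129 → 98 bp
  130–145 then 1–15 → 16 + 15 = 31 bp
Sorted largest to smallest: 98, 31, 16 bp.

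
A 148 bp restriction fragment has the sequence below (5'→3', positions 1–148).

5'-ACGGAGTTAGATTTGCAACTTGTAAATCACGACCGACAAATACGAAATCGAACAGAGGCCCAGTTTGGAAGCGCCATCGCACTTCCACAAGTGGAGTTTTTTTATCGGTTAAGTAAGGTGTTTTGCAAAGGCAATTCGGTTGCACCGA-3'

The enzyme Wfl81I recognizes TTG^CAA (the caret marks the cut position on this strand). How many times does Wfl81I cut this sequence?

2

TTGCAA occurs starting at positions 13, 123.
Wfl81I cuts at 2 sites.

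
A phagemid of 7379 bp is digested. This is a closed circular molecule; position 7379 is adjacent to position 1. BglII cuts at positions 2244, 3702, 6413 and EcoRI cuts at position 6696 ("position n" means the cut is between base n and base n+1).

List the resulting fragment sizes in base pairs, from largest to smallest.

Combined cut positions (sorted): 2244, 3702, 6413, 6696.
Circular molecule, 4 cuts → 4 fragments:
  3702 − 2244 = 1458 bp
  6413 − 3702 = 2711 bp
  6696 − 6413 = 283 bp
  wrap: 7379 − 6696 + 2244 = 2927 bp
Sorted largest to smallest: 2927, 2711, 1458, 283 bp.

2927, 2711, 1458, 283 bp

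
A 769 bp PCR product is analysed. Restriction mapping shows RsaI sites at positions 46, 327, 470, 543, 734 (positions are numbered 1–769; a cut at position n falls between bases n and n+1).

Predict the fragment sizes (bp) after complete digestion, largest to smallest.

Linear molecule, 5 cuts → 6 fragments:
  46 − 0 = 46 bp
  327 − 46 = 281 bp
  470 − 327 = 143 bp
  543 − 470 = 73 bp
  734 − 543 = 191 bp
  769 − 734 = 35 bp
Sorted largest to smallest: 281, 191, 143, 73, 46, 35 bp.

281, 191, 143, 73, 46, 35 bp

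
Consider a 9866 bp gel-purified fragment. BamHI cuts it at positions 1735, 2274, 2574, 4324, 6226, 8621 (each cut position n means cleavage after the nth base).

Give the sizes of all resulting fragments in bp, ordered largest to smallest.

Linear molecule, 6 cuts → 7 fragments:
  1735 − 0 = 1735 bp
  2274 − 1735 = 539 bp
  2574 − 2274 = 300 bp
  4324 − 2574 = 1750 bp
  6226 − 4324 = 1902 bp
  8621 − 6226 = 2395 bp
  9866 − 8621 = 1245 bp
Sorted largest to smallest: 2395, 1902, 1750, 1735, 1245, 539, 300 bp.

2395, 1902, 1750, 1735, 1245, 539, 300 bp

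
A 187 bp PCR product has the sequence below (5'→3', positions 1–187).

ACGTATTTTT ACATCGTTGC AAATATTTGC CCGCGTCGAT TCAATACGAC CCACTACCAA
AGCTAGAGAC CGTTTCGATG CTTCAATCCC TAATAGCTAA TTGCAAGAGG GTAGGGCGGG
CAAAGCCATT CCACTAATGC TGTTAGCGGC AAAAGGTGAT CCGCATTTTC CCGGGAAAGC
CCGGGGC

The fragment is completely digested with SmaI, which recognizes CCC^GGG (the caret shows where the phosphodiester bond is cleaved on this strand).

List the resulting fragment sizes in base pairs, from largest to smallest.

172, 10, 5 bp

SmaI sites (CCCGGG) start at positions 170, 180.
SmaI cuts after base 3 of each site, so after positions 172, 182.
Linear molecule, 2 cuts → 3 fragments:
  1–172 → 172 bp
  173–182 → 10 bp
  183–187 → 5 bp
Sorted largest to smallest: 172, 10, 5 bp.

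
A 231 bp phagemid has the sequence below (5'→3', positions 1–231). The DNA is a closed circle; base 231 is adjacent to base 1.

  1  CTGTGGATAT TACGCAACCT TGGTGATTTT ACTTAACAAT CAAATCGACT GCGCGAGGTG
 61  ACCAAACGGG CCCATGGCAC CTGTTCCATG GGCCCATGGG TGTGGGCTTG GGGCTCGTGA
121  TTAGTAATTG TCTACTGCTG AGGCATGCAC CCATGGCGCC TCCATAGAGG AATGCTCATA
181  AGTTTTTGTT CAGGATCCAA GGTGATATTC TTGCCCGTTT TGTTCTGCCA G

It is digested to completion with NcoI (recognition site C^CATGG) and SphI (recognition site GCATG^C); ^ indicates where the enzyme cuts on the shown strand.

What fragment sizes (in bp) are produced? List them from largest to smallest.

NcoI sites (CCATGG) start at positions 72, 86, 94, 151.
NcoI cuts after the first base of each site, so after positions 72, 86, 94, 151.
The SphI site (GCATGC) starts at position 143.
SphI cuts after base 5 of each site (before the last base), so after position 147.
Combined cut positions: 72, 86, 94, 147, 151.
Circular molecule, 5 cuts → 5 fragments:
  73–86 → 14 bp
  87–94 → 8 bp
  95–147 → 53 bp
  148–151 → 4 bp
  152–231 then 1–72 → 80 + 72 = 152 bp
Sorted largest to smallest: 152, 53, 14, 8, 4 bp.

152, 53, 14, 8, 4 bp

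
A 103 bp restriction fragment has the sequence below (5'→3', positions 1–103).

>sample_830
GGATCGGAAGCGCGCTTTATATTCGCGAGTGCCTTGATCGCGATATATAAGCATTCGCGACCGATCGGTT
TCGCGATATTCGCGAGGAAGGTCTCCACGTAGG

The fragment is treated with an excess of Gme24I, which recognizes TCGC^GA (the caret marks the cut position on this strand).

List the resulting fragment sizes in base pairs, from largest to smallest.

Gme24I sites (TCGCGA) start at positions 23, 38, 55, 71, 80.
Gme24I cuts after base 4 of each site, so after positions 26, 41, 58, 74, 83.
Linear molecule, 5 cuts → 6 fragments:
  1–26 → 26 bp
  27–41 → 15 bp
  42–58 → 17 bp
  59–74 → 16 bp
  75–83 → 9 bp
  84–103 → 20 bp
Sorted largest to smallest: 26, 20, 17, 16, 15, 9 bp.

26, 20, 17, 16, 15, 9 bp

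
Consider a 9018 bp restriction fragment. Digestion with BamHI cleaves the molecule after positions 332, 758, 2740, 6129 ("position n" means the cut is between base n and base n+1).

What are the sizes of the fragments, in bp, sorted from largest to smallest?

Linear molecule, 4 cuts → 5 fragments:
  332 − 0 = 332 bp
  758 − 332 = 426 bp
  2740 − 758 = 1982 bp
  6129 − 2740 = 3389 bp
  9018 − 6129 = 2889 bp
Sorted largest to smallest: 3389, 2889, 1982, 426, 332 bp.

3389, 2889, 1982, 426, 332 bp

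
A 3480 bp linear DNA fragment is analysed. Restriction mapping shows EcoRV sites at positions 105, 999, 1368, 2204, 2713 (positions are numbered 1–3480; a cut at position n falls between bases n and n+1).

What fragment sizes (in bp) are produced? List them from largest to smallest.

894, 836, 767, 509, 369, 105 bp

Linear molecule, 5 cuts → 6 fragments:
  105 − 0 = 105 bp
  999 − 105 = 894 bp
  1368 − 999 = 369 bp
  2204 − 1368 = 836 bp
  2713 − 2204 = 509 bp
  3480 − 2713 = 767 bp
Sorted largest to smallest: 894, 836, 767, 509, 369, 105 bp.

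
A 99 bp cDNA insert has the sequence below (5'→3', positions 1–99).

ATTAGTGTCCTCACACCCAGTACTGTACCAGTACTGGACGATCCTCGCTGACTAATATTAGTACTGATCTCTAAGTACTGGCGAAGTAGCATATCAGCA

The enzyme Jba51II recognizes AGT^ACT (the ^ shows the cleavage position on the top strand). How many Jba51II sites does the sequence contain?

AGTACT occurs starting at positions 19, 30, 60, 74.
Jba51II cuts at 4 sites.

4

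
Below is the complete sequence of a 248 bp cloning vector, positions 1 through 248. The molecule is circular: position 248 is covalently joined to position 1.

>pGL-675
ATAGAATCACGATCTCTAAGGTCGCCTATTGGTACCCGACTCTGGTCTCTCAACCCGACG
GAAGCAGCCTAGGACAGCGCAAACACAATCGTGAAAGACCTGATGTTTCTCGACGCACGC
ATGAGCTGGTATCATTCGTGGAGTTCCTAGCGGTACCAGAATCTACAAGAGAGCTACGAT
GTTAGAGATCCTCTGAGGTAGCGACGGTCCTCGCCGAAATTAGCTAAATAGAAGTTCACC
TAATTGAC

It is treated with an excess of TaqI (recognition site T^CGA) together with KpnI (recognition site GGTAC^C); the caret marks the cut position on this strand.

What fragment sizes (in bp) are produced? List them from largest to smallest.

The TaqI site (TCGA) starts at position 110.
TaqI cuts after the first base of each site, so after position 110.
KpnI sites (GGTACC) start at positions 31, 152.
KpnI cuts after base 5 of each site (before the last base), so after positions 35, 156.
Combined cut positions: 35, 110, 156.
Circular molecule, 3 cuts → 3 fragments:
  36–110 → 75 bp
  111–156 → 46 bp
  157–248 then 1–35 → 92 + 35 = 127 bp
Sorted largest to smallest: 127, 75, 46 bp.

127, 75, 46 bp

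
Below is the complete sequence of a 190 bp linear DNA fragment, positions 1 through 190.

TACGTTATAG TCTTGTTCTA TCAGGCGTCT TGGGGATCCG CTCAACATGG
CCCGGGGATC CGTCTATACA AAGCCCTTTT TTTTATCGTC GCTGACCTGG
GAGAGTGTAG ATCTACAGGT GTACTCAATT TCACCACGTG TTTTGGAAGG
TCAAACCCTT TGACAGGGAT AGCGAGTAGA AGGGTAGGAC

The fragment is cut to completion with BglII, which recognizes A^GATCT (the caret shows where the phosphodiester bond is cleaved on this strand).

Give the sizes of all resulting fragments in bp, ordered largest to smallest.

109, 81 bp

The BglII site (AGATCT) starts at position 109.
BglII cuts after the first base of each site, so after position 109.
Linear molecule, 1 cut → 2 fragments:
  1–109 → 109 bp
  110–190 → 81 bp
Sorted largest to smallest: 109, 81 bp.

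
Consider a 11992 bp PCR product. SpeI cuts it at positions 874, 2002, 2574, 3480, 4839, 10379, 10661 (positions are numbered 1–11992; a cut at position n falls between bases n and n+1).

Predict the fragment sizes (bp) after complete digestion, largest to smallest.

5540, 1359, 1331, 1128, 906, 874, 572, 282 bp

Linear molecule, 7 cuts → 8 fragments:
  874 − 0 = 874 bp
  2002 − 874 = 1128 bp
  2574 − 2002 = 572 bp
  3480 − 2574 = 906 bp
  4839 − 3480 = 1359 bp
  10379 − 4839 = 5540 bp
  10661 − 10379 = 282 bp
  11992 − 10661 = 1331 bp
Sorted largest to smallest: 5540, 1359, 1331, 1128, 906, 874, 572, 282 bp.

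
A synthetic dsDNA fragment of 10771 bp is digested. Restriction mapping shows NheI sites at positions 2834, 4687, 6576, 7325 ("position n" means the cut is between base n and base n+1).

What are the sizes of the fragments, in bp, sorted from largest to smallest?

3446, 2834, 1889, 1853, 749 bp

Linear molecule, 4 cuts → 5 fragments:
  2834 − 0 = 2834 bp
  4687 − 2834 = 1853 bp
  6576 − 4687 = 1889 bp
  7325 − 6576 = 749 bp
  10771 − 7325 = 3446 bp
Sorted largest to smallest: 3446, 2834, 1889, 1853, 749 bp.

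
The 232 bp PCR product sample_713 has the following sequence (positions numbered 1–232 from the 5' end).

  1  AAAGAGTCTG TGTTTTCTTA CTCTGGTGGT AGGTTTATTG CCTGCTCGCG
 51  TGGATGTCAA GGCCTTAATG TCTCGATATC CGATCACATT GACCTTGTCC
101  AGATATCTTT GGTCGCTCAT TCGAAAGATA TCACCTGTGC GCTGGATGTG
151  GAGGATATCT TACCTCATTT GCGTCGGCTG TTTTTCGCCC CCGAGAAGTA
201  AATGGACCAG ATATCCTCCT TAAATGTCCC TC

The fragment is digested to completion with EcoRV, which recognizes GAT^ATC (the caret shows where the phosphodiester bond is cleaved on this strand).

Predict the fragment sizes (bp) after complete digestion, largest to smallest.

77, 56, 27, 27, 25, 20 bp

EcoRV sites (GATATC) start at positions 75, 102, 127, 154, 210.
EcoRV cuts after base 3 of each site, so after positions 77, 104, 129, 156, 212.
Linear molecule, 5 cuts → 6 fragments:
  1–77 → 77 bp
  78–104 → 27 bp
  105–129 → 25 bp
  130–156 → 27 bp
  157–212 → 56 bp
  213–232 → 20 bp
Sorted largest to smallest: 77, 56, 27, 27, 25, 20 bp.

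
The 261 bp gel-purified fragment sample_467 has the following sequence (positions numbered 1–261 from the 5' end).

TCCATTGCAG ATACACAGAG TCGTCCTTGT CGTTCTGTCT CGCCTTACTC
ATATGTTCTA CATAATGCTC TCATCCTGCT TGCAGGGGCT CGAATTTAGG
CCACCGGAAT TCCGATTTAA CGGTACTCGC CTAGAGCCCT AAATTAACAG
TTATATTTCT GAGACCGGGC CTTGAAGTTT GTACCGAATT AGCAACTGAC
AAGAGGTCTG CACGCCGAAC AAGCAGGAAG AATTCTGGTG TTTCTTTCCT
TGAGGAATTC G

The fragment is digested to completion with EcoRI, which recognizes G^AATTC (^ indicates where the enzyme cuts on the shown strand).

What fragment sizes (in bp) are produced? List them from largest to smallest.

123, 107, 25, 6 bp

EcoRI sites (GAATTC) start at positions 107, 230, 255.
EcoRI cuts after the first base of each site, so after positions 107, 230, 255.
Linear molecule, 3 cuts → 4 fragments:
  1–107 → 107 bp
  108–230 → 123 bp
  231–255 → 25 bp
  256–261 → 6 bp
Sorted largest to smallest: 123, 107, 25, 6 bp.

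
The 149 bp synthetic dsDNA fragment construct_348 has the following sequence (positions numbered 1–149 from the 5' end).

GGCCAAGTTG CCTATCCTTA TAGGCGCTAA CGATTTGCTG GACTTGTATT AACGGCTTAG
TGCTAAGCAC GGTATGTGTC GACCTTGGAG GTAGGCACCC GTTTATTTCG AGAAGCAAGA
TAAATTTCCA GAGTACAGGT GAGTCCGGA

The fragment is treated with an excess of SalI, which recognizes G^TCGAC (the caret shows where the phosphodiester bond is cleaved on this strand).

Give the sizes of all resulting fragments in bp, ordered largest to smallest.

78, 71 bp

The SalI site (GTCGAC) starts at position 78.
SalI cuts after the first base of each site, so after position 78.
Linear molecule, 1 cut → 2 fragments:
  1–78 → 78 bp
  79–149 → 71 bp
Sorted largest to smallest: 78, 71 bp.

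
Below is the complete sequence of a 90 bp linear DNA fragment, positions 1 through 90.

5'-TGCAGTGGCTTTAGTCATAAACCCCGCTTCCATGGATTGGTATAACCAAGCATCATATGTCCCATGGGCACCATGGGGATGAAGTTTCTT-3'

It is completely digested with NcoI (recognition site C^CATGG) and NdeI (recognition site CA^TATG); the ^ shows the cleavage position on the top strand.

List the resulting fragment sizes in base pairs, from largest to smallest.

NcoI sites (CCATGG) start at positions 30, 62, 71.
NcoI cuts after the first base of each site, so after positions 30, 62, 71.
The NdeI site (CATATG) starts at position 54.
NdeI cuts after base 2 of each site, so after position 55.
Combined cut positions: 30, 55, 62, 71.
Linear molecule, 4 cuts → 5 fragments:
  1–30 → 30 bp
  31–55 → 25 bp
  56–62 → 7 bp
  63–71 → 9 bp
  72–90 → 19 bp
Sorted largest to smallest: 30, 25, 19, 9, 7 bp.

30, 25, 19, 9, 7 bp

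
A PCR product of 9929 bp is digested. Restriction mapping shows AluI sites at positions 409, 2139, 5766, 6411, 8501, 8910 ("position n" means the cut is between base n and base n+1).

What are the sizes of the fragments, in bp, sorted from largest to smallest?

Linear molecule, 6 cuts → 7 fragments:
  409 − 0 = 409 bp
  2139 − 409 = 1730 bp
  5766 − 2139 = 3627 bp
  6411 − 5766 = 645 bp
  8501 − 6411 = 2090 bp
  8910 − 8501 = 409 bp
  9929 − 8910 = 1019 bp
Sorted largest to smallest: 3627, 2090, 1730, 1019, 645, 409, 409 bp.

3627, 2090, 1730, 1019, 645, 409, 409 bp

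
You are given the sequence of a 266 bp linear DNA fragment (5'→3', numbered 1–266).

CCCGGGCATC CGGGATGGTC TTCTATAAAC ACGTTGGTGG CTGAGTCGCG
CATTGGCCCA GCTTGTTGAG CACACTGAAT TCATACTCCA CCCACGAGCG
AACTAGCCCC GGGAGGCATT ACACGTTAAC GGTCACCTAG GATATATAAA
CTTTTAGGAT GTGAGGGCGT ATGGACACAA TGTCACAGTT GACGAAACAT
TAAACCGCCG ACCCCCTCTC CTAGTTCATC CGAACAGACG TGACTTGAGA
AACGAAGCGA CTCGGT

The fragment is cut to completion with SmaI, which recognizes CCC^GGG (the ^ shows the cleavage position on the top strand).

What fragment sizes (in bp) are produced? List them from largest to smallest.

SmaI sites (CCCGGG) start at positions 1, 108.
SmaI cuts after base 3 of each site, so after positions 3, 110.
Linear molecule, 2 cuts → 3 fragments:
  1–3 → 3 bp
  4–110 → 107 bp
  111–266 → 156 bp
Sorted largest to smallest: 156, 107, 3 bp.

156, 107, 3 bp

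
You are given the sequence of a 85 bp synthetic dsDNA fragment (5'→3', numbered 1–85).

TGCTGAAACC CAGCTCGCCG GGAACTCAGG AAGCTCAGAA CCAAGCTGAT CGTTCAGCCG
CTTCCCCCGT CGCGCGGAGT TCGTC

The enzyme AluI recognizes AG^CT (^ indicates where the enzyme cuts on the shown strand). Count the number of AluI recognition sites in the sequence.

AGCT occurs starting at positions 12, 32, 44.
AluI cuts at 3 sites.

3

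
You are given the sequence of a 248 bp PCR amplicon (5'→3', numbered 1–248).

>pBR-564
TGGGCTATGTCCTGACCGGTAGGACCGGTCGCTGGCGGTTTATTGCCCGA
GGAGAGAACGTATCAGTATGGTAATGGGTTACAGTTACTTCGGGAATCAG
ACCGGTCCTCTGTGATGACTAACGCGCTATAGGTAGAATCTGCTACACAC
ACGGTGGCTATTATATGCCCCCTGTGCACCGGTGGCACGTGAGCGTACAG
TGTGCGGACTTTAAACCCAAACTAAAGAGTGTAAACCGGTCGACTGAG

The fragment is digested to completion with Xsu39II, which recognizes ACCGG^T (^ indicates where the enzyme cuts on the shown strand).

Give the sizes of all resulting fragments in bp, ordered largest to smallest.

Xsu39II sites (ACCGGT) start at positions 15, 24, 101, 178, 235.
Xsu39II cuts after base 5 of each site (before the last base), so after positions 19, 28, 105, 182, 239.
Linear molecule, 5 cuts → 6 fragments:
  1–19 → 19 bp
  20–28 → 9 bp
  29–105 → 77 bp
  106–182 → 77 bp
  183–239 → 57 bp
  240–248 → 9 bp
Sorted largest to smallest: 77, 77, 57, 19, 9, 9 bp.

77, 77, 57, 19, 9, 9 bp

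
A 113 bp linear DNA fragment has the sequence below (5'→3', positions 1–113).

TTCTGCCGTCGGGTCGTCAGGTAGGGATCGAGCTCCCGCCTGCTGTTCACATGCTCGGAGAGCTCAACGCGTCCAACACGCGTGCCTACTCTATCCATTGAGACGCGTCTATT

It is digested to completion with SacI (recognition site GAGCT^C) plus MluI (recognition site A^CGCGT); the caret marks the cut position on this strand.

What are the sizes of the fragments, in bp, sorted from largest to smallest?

SacI sites (GAGCTC) start at positions 30, 60.
SacI cuts after base 5 of each site (before the last base), so after positions 34, 64.
MluI sites (ACGCGT) start at positions 67, 78, 103.
MluI cuts after the first base of each site, so after positions 67, 78, 103.
Combined cut positions: 34, 64, 67, 78, 103.
Linear molecule, 5 cuts → 6 fragments:
  1–34 → 34 bp
  35–64 → 30 bp
  65–67 → 3 bp
  68–78 → 11 bp
  79–103 → 25 bp
  104–113 → 10 bp
Sorted largest to smallest: 34, 30, 25, 11, 10, 3 bp.

34, 30, 25, 11, 10, 3 bp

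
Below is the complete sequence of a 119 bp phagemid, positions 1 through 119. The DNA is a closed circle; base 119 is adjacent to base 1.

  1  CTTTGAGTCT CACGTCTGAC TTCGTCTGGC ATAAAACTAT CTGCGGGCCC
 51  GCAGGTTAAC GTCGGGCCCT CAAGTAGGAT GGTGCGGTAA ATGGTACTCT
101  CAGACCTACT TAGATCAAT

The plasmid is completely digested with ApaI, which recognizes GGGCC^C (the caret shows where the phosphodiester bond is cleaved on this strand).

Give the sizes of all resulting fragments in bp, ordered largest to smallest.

ApaI sites (GGGCCC) start at positions 45, 64.
ApaI cuts after base 5 of each site (before the last base), so after positions 49, 68.
Circular molecule, 2 cuts → 2 fragments:
  50–68 → 19 bp
  69–119 then 1–49 → 51 + 49 = 100 bp
Sorted largest to smallest: 100, 19 bp.

100, 19 bp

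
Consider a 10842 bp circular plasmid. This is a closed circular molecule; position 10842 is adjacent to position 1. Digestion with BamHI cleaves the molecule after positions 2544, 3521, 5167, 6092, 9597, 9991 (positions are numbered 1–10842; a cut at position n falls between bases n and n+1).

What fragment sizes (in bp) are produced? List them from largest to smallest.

3505, 3395, 1646, 977, 925, 394 bp

Circular molecule, 6 cuts → 6 fragments:
  3521 − 2544 = 977 bp
  5167 − 3521 = 1646 bp
  6092 − 5167 = 925 bp
  9597 − 6092 = 3505 bp
  9991 − 9597 = 394 bp
  wrap: 10842 − 9991 + 2544 = 3395 bp
Sorted largest to smallest: 3505, 3395, 1646, 977, 925, 394 bp.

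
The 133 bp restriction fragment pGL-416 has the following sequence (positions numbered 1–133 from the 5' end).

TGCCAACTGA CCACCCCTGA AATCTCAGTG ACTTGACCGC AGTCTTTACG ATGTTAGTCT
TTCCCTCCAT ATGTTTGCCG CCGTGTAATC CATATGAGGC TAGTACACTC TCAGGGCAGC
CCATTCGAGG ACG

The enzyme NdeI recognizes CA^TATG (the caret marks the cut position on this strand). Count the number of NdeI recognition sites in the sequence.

2

CATATG occurs starting at positions 68, 91.
NdeI cuts at 2 sites.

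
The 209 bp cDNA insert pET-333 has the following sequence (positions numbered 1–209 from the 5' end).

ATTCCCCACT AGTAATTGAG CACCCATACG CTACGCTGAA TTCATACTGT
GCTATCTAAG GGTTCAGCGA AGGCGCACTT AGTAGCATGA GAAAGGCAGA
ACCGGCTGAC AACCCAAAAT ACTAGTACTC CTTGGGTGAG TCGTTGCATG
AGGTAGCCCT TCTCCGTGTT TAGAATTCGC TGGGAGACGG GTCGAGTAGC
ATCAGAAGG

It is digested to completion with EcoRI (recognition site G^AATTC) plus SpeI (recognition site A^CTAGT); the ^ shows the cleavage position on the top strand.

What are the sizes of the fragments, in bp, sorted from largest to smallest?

EcoRI sites (GAATTC) start at positions 38, 173.
EcoRI cuts after the first base of each site, so after positions 38, 173.
SpeI sites (ACTAGT) start at positions 8, 121.
SpeI cuts after the first base of each site, so after positions 8, 121.
Combined cut positions: 8, 38, 121, 173.
Linear molecule, 4 cuts → 5 fragments:
  1–8 → 8 bp
  9–38 → 30 bp
  39–121 → 83 bp
  122–173 → 52 bp
  174–209 → 36 bp
Sorted largest to smallest: 83, 52, 36, 30, 8 bp.

83, 52, 36, 30, 8 bp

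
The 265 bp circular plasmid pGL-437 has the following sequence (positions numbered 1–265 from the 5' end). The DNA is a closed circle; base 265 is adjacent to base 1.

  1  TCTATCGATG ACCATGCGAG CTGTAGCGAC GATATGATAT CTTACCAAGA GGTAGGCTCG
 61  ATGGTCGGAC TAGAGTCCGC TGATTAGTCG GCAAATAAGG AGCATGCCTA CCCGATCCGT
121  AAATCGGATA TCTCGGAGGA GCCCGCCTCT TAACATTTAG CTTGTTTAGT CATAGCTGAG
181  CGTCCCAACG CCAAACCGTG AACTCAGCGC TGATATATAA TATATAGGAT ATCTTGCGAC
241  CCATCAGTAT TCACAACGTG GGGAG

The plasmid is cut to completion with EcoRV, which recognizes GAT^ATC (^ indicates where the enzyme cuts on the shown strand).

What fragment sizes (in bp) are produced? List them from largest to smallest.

EcoRV sites (GATATC) start at positions 36, 127, 228.
EcoRV cuts after base 3 of each site, so after positions 38, 129, 230.
Circular molecule, 3 cuts → 3 fragments:
  39–129 → 91 bp
  130–230 → 101 bp
  231–265 then 1–38 → 35 + 38 = 73 bp
Sorted largest to smallest: 101, 91, 73 bp.

101, 91, 73 bp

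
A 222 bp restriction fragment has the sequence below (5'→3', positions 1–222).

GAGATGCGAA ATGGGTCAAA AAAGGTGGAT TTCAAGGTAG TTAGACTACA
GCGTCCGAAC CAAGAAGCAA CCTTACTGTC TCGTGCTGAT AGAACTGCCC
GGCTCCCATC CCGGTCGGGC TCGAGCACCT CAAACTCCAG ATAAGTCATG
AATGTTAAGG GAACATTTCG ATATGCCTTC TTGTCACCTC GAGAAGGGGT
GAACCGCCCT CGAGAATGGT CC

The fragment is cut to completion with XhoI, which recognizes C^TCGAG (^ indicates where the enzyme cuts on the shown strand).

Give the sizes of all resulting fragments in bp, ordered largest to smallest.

XhoI sites (CTCGAG) start at positions 120, 188, 209.
XhoI cuts after the first base of each site, so after positions 120, 188, 209.
Linear molecule, 3 cuts → 4 fragments:
  1–120 → 120 bp
  121–188 → 68 bp
  189–209 → 21 bp
  210–222 → 13 bp
Sorted largest to smallest: 120, 68, 21, 13 bp.

120, 68, 21, 13 bp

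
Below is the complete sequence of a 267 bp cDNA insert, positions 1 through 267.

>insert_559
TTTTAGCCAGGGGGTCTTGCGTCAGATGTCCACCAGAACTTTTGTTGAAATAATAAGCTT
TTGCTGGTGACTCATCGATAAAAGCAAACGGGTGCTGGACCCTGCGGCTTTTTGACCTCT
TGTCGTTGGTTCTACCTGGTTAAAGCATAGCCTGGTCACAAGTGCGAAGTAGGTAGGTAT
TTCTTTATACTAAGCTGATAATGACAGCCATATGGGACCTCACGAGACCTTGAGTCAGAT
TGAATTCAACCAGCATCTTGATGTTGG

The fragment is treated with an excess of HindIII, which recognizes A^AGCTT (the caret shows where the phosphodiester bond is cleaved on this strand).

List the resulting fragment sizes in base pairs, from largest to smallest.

212, 55 bp

The HindIII site (AAGCTT) starts at position 55.
HindIII cuts after the first base of each site, so after position 55.
Linear molecule, 1 cut → 2 fragments:
  1–55 → 55 bp
  56–267 → 212 bp
Sorted largest to smallest: 212, 55 bp.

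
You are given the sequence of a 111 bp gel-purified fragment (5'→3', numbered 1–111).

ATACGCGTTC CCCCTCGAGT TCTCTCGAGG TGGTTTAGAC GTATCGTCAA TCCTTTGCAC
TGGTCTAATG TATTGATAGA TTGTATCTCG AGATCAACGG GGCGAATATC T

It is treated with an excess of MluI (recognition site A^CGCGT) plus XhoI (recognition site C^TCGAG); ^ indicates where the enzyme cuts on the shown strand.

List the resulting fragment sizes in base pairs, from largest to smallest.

63, 24, 11, 10, 3 bp

The MluI site (ACGCGT) starts at position 3.
MluI cuts after the first base of each site, so after position 3.
XhoI sites (CTCGAG) start at positions 14, 24, 87.
XhoI cuts after the first base of each site, so after positions 14, 24, 87.
Combined cut positions: 3, 14, 24, 87.
Linear molecule, 4 cuts → 5 fragments:
  1–3 → 3 bp
  4–14 → 11 bp
  15–24 → 10 bp
  25–87 → 63 bp
  88–111 → 24 bp
Sorted largest to smallest: 63, 24, 11, 10, 3 bp.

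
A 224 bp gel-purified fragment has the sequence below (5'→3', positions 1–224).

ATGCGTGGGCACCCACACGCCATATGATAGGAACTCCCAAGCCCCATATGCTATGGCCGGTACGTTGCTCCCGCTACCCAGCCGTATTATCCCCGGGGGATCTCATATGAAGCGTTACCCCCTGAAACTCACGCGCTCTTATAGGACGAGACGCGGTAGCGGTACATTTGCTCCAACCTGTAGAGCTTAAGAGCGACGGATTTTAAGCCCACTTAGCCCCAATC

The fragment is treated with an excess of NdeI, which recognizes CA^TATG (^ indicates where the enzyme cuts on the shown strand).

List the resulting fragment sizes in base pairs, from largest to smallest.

NdeI sites (CATATG) start at positions 21, 45, 104.
NdeI cuts after base 2 of each site, so after positions 22, 46, 105.
Linear molecule, 3 cuts → 4 fragments:
  1–22 → 22 bp
  23–46 → 24 bp
  47–105 → 59 bp
  106–224 → 119 bp
Sorted largest to smallest: 119, 59, 24, 22 bp.

119, 59, 24, 22 bp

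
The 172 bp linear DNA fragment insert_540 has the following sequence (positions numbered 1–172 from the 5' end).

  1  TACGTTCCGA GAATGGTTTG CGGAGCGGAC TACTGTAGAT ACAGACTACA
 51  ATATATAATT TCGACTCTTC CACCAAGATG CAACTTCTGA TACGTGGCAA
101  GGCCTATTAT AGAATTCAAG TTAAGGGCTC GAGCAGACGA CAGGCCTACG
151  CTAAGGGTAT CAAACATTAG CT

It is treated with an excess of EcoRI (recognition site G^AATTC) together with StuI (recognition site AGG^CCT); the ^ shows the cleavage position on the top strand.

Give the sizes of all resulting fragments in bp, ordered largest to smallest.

102, 32, 28, 10 bp

The EcoRI site (GAATTC) starts at position 112.
EcoRI cuts after the first base of each site, so after position 112.
StuI sites (AGGCCT) start at positions 100, 142.
StuI cuts after base 3 of each site, so after positions 102, 144.
Combined cut positions: 102, 112, 144.
Linear molecule, 3 cuts → 4 fragments:
  1–102 → 102 bp
  103–112 → 10 bp
  113–144 → 32 bp
  145–172 → 28 bp
Sorted largest to smallest: 102, 32, 28, 10 bp.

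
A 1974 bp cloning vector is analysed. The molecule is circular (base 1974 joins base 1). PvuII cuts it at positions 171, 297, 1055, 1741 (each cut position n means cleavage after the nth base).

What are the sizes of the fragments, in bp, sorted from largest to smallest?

758, 686, 404, 126 bp

Circular molecule, 4 cuts → 4 fragments:
  297 − 171 = 126 bp
  1055 − 297 = 758 bp
  1741 − 1055 = 686 bp
  wrap: 1974 − 1741 + 171 = 404 bp
Sorted largest to smallest: 758, 686, 404, 126 bp.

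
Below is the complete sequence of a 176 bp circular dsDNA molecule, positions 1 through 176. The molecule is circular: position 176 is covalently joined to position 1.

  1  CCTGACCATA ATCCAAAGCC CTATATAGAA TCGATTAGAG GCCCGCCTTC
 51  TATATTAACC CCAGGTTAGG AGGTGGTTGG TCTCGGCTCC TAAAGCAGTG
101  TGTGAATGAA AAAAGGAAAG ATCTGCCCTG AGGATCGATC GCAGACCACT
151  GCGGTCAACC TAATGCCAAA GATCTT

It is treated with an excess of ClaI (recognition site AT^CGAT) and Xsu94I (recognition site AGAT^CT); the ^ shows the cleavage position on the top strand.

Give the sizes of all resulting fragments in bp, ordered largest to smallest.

91, 38, 34, 13 bp

ClaI sites (ATCGAT) start at positions 30, 134.
ClaI cuts after base 2 of each site, so after positions 31, 135.
Xsu94I sites (AGATCT) start at positions 119, 170.
Xsu94I cuts after base 4 of each site, so after positions 122, 173.
Combined cut positions: 31, 122, 135, 173.
Circular molecule, 4 cuts → 4 fragments:
  32–122 → 91 bp
  123–135 → 13 bp
  136–173 → 38 bp
  174–176 then 1–31 → 3 + 31 = 34 bp
Sorted largest to smallest: 91, 38, 34, 13 bp.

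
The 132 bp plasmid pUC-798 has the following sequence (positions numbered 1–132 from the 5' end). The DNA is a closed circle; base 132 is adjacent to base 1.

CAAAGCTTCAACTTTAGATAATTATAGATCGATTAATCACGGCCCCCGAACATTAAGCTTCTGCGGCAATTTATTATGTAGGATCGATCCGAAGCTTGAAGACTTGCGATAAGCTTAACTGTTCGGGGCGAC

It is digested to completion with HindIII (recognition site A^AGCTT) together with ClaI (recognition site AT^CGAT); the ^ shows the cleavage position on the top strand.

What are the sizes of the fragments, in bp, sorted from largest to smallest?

29, 26, 26, 24, 19, 8 bp

HindIII sites (AAGCTT) start at positions 3, 55, 92, 111.
HindIII cuts after the first base of each site, so after positions 3, 55, 92, 111.
ClaI sites (ATCGAT) start at positions 28, 83.
ClaI cuts after base 2 of each site, so after positions 29, 84.
Combined cut positions: 3, 29, 55, 84, 92, 111.
Circular molecule, 6 cuts → 6 fragments:
  4–29 → 26 bp
  30–55 → 26 bp
  56–84 → 29 bp
  85–92 → 8 bp
  93–111 → 19 bp
  112–132 then 1–3 → 21 + 3 = 24 bp
Sorted largest to smallest: 29, 26, 26, 24, 19, 8 bp.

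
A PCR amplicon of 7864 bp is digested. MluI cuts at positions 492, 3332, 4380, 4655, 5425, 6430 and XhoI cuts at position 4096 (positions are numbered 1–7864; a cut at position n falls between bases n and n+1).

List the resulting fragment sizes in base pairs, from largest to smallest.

Combined cut positions (sorted): 492, 3332, 4096, 4380, 4655, 5425, 6430.
Linear molecule, 7 cuts → 8 fragments:
  492 − 0 = 492 bp
  3332 − 492 = 2840 bp
  4096 − 3332 = 764 bp
  4380 − 4096 = 284 bp
  4655 − 4380 = 275 bp
  5425 − 4655 = 770 bp
  6430 − 5425 = 1005 bp
  7864 − 6430 = 1434 bp
Sorted largest to smallest: 2840, 1434, 1005, 770, 764, 492, 284, 275 bp.

2840, 1434, 1005, 770, 764, 492, 284, 275 bp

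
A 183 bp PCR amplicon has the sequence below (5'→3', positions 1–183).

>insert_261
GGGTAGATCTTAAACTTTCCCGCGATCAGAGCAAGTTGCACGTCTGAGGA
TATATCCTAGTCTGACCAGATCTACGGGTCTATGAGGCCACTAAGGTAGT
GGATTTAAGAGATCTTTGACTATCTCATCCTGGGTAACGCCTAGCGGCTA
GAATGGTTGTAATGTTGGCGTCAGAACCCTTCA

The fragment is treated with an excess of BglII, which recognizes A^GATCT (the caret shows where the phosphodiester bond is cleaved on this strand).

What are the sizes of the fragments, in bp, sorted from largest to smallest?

BglII sites (AGATCT) start at positions 5, 68, 110.
BglII cuts after the first base of each site, so after positions 5, 68, 110.
Linear molecule, 3 cuts → 4 fragments:
  1–5 → 5 bp
  6–68 → 63 bp
  69–110 → 42 bp
  111–183 → 73 bp
Sorted largest to smallest: 73, 63, 42, 5 bp.

73, 63, 42, 5 bp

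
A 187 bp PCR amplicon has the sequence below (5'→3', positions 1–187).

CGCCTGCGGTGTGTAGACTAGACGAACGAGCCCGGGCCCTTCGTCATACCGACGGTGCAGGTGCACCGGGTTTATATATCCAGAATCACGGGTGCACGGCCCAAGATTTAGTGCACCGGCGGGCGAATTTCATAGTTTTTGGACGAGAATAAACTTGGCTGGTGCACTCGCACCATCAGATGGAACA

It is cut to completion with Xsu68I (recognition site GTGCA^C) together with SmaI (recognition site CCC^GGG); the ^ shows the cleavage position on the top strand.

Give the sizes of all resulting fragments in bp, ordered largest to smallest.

51, 33, 32, 31, 21, 19 bp

Xsu68I sites (GTGCAC) start at positions 61, 92, 111, 162.
Xsu68I cuts after base 5 of each site (before the last base), so after positions 65, 96, 115, 166.
The SmaI site (CCCGGG) starts at position 31.
SmaI cuts after base 3 of each site, so after position 33.
Combined cut positions: 33, 65, 96, 115, 166.
Linear molecule, 5 cuts → 6 fragments:
  1–33 → 33 bp
  34–65 → 32 bp
  66–96 → 31 bp
  97–115 → 19 bp
  116–166 → 51 bp
  167–187 → 21 bp
Sorted largest to smallest: 51, 33, 32, 31, 21, 19 bp.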